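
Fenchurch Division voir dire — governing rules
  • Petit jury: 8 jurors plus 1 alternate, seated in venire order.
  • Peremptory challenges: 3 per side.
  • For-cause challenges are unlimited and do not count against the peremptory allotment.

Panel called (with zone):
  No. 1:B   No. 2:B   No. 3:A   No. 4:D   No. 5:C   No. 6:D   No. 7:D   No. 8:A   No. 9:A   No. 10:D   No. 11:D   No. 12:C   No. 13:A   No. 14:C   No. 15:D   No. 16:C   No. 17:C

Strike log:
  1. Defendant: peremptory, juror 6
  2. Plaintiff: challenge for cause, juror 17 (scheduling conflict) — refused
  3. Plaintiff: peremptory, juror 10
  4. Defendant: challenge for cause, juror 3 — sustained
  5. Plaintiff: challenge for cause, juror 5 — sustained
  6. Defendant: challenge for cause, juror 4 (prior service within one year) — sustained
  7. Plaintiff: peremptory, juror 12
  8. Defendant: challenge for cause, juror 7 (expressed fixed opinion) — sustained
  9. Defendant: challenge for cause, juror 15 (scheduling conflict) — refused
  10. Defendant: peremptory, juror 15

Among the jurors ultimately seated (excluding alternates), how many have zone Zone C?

Removed: #3, #4, #5, #6, #7, #10, #12, #15.
Seated jurors 1–8: #1, #2, #8, #9, #11, #13, #14, #16 (alternates #17 not counted).
Of those, in Zone C: #14, #16 → 2.

2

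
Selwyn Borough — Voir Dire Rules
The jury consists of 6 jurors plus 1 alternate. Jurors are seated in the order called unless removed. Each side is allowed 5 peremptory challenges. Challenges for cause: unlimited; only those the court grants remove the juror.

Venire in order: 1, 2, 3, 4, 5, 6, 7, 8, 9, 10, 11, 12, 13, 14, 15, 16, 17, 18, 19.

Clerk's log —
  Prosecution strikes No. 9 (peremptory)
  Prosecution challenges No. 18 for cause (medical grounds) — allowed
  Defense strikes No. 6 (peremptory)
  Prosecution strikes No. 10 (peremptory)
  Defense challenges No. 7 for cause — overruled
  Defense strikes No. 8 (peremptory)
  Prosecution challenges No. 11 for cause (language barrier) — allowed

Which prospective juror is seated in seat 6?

7

Removed: #6, #8, #9, #10, #11, #18. (#7 stays — for-cause denied.)
Seating in order: seats 1–6 → #1, #2, #3, #4, #5, #7; alternates → #12.
So seat 6 is #7.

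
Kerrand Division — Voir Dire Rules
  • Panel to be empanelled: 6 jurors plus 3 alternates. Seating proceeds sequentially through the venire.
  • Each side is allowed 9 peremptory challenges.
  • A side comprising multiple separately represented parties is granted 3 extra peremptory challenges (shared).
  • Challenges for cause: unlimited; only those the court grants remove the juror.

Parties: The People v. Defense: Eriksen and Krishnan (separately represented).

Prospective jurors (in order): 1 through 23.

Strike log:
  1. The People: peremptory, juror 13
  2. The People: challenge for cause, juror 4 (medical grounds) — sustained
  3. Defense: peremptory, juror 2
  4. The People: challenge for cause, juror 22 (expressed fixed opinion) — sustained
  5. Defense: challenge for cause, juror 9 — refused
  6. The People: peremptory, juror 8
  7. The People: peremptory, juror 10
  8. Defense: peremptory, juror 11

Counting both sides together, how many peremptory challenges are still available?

16

The People allotment: 9. Defense allotment: 9 base + 3 multi-party = 12.
The People peremptories used: #13, #8, #10 — 3 (for-cause on #4, #22 don't count).
Defense peremptories used: #2, #11 — 2 (the for-cause on #9 doesn't count).
Remaining: (9 − 3) + (12 − 2) = 16.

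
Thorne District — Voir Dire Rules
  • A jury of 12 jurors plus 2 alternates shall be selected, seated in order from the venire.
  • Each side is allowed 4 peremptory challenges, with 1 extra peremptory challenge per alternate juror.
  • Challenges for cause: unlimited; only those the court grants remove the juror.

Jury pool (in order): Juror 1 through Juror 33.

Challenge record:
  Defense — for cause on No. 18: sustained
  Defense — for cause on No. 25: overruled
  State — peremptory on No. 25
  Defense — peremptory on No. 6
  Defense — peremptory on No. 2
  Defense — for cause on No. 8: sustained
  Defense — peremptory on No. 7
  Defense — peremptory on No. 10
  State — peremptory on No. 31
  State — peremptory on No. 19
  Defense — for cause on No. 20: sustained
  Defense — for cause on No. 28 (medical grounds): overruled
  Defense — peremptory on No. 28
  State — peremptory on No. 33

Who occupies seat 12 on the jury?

17

Removed: #2, #6, #7, #8, #10, #18, #19, #20, #25, #28, #31, #33.
Seating in order: seats 1–12 → #1, #3, #4, #5, #9, #11, #12, #13, #14, #15, #16, #17; alternates → #21, #22.
So seat 12 is #17.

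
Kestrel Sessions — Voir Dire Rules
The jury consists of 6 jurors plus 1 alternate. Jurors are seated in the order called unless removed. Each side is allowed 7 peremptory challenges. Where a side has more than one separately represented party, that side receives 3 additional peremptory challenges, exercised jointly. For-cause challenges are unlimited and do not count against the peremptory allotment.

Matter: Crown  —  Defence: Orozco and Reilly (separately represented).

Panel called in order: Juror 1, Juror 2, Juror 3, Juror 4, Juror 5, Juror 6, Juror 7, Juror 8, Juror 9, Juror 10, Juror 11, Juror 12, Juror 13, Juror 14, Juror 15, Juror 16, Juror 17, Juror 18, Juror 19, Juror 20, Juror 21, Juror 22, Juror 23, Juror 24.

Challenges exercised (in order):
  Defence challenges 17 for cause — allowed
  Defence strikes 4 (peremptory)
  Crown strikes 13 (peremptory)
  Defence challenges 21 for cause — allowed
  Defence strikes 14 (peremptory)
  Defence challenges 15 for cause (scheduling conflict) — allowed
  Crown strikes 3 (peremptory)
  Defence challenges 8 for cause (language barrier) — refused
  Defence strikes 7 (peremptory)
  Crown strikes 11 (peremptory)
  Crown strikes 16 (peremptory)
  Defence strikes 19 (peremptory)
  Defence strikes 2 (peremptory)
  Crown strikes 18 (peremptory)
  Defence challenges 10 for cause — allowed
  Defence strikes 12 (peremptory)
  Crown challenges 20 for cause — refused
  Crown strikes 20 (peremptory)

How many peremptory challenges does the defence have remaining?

4

Defence allotment: 7 base + 3 multi-party = 10.
Defence peremptories used: #4, #14, #7, #19, #2, #12 — 6 (for-cause on #17, #21, #15, #8, #10 don't count).
Remaining: 10 − 6 = 4.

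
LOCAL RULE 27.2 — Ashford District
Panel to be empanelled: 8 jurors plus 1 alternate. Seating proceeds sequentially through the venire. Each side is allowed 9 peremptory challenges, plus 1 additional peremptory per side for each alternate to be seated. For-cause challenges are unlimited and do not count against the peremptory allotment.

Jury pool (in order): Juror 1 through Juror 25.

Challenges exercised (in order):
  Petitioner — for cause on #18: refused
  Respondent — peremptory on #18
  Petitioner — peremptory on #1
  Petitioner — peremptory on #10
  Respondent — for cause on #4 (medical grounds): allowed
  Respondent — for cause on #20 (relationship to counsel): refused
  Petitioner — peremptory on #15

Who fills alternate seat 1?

12

Removed: #1, #4, #10, #15, #18. (#20 stays — for-cause denied.)
Filling seats in venire order through position 9: #2, #3, #5, #6, #7, #8, #9, #11, #12.
So alternate 1 is #12.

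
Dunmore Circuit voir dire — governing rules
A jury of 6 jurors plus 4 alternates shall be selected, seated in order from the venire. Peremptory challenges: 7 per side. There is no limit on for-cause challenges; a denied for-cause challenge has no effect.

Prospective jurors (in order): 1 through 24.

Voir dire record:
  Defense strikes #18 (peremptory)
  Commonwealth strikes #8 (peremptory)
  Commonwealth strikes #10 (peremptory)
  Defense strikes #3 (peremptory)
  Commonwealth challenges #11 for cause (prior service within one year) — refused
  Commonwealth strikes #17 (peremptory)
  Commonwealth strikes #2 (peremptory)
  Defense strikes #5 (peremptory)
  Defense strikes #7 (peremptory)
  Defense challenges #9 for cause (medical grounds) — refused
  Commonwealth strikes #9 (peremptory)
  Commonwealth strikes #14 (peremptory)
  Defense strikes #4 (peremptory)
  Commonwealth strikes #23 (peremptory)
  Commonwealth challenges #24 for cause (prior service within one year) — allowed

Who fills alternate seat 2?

19

Removed: #2, #3, #4, #5, #7, #8, #9, #10, #14, #17, #18, #23, #24. (#11 stays — for-cause denied.)
Filling seats in venire order through position 8: #1, #6, #11, #12, #13, #15, #16, #19.
So alternate 2 is #19.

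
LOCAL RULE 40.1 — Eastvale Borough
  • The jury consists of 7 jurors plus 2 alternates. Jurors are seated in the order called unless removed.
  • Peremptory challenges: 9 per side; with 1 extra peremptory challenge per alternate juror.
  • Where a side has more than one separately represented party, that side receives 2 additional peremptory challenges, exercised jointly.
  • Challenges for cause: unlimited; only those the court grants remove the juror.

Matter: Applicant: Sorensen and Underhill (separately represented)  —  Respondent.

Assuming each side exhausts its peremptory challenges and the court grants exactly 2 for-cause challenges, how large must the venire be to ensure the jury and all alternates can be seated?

Seats to fill: 7 + 2 alternates = 9.
Peremptories — Applicant: 9 + 1×2 + 2 = 13; Respondent: 9 + 1×2 = 11; total 24.
For-cause removals: 2.
Minimum venire: 9 + 24 + 2 = 35.

35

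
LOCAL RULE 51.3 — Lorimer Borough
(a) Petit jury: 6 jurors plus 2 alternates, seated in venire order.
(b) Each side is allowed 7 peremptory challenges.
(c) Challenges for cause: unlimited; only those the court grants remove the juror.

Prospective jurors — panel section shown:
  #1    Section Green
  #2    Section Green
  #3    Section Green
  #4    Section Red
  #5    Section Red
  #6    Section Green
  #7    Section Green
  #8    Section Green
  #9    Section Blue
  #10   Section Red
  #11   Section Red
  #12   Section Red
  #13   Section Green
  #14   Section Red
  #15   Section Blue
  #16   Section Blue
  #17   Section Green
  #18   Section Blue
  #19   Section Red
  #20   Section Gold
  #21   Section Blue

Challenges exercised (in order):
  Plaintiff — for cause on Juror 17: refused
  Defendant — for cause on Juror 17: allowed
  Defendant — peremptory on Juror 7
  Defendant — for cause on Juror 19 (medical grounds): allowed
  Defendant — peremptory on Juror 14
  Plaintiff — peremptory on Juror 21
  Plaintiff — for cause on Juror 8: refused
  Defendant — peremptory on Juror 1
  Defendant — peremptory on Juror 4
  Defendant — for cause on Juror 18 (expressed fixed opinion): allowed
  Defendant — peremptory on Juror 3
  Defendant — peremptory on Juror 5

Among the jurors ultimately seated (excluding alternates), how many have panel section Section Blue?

1

Removed: #1, #3, #4, #5, #7, #14, #17, #18, #19, #21.
Seated jurors 1–6: #2, #6, #8, #9, #10, #11 (alternates #12, #13 not counted).
Of those, in Section Blue: #9 → 1.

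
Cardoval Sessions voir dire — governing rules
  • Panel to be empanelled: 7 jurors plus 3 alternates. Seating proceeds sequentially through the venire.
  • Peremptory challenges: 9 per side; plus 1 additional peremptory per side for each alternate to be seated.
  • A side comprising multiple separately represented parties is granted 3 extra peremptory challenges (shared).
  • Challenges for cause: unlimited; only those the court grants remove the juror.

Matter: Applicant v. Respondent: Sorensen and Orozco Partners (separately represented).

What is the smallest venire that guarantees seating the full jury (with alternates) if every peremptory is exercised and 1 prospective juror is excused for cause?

38

Seats to fill: 7 + 3 alternates = 10.
Peremptories — Applicant: 9 + 1×3 = 12; Respondent: 9 + 1×3 + 3 = 15; total 27.
For-cause removals: 1.
Minimum venire: 10 + 27 + 1 = 38.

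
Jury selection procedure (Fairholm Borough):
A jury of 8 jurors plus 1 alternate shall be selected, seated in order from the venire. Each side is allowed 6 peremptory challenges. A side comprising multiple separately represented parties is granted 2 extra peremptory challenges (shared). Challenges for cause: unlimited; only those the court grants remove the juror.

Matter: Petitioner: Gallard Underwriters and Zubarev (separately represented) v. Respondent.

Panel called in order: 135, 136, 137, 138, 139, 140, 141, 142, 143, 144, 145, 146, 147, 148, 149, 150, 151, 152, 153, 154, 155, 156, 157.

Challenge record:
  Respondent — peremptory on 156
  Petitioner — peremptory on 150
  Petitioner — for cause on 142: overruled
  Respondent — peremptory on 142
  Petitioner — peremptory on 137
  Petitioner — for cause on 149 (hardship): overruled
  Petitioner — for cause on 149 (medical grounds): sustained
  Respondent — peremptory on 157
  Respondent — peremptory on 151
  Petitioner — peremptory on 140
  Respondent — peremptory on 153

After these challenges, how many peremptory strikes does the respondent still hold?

Respondent allotment: 6.
Respondent peremptories used: #156, #142, #157, #151, #153 — 5.
Remaining: 6 − 5 = 1.

1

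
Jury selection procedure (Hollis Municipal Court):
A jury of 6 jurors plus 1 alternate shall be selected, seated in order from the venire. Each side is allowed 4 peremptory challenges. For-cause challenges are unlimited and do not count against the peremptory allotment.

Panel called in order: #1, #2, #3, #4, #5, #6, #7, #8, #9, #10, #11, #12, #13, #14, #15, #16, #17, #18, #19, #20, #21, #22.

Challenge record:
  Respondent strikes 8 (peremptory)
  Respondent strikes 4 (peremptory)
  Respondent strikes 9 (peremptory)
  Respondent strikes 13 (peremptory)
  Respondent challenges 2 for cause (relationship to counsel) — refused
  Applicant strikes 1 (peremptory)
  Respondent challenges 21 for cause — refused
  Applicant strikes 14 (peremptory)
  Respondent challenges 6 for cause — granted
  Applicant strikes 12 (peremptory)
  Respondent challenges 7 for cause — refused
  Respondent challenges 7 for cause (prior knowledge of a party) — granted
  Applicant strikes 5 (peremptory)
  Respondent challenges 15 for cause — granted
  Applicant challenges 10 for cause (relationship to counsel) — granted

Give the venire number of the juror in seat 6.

Removed: #1, #4, #5, #6, #7, #8, #9, #10, #12, #13, #14, #15. (#2, #21 stay — for-cause denied.)
Seating in order: seats 1–6 → #2, #3, #11, #16, #17, #18; alternates → #19.
So seat 6 is #18.

18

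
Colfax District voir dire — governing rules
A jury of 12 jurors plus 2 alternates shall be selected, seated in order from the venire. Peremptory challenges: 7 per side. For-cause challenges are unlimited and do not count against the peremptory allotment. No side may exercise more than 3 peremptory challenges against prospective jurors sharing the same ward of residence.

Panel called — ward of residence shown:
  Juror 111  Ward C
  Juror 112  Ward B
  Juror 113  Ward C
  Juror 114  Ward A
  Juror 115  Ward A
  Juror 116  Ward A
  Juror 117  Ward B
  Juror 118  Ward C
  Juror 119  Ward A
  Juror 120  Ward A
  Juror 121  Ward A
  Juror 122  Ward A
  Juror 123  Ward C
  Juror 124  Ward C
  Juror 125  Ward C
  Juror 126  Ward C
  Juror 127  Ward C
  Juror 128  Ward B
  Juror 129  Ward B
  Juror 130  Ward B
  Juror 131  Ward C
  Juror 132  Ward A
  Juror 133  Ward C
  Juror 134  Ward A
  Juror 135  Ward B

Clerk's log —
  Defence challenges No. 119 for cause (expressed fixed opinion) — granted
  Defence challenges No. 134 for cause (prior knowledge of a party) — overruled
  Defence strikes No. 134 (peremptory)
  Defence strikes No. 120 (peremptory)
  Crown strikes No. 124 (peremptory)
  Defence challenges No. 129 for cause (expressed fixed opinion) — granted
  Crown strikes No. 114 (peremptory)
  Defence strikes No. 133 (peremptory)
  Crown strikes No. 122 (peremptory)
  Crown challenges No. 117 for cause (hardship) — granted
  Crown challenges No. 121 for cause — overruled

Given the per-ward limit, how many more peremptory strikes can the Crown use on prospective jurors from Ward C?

2

Crown peremptories so far: #124, #114, #122 — 3 of 7 used, 4 left overall.
Against Ward C: #124 — 1 used; per-ward cap 3 leaves 2.
Binding limit: min(4, 2) = 2.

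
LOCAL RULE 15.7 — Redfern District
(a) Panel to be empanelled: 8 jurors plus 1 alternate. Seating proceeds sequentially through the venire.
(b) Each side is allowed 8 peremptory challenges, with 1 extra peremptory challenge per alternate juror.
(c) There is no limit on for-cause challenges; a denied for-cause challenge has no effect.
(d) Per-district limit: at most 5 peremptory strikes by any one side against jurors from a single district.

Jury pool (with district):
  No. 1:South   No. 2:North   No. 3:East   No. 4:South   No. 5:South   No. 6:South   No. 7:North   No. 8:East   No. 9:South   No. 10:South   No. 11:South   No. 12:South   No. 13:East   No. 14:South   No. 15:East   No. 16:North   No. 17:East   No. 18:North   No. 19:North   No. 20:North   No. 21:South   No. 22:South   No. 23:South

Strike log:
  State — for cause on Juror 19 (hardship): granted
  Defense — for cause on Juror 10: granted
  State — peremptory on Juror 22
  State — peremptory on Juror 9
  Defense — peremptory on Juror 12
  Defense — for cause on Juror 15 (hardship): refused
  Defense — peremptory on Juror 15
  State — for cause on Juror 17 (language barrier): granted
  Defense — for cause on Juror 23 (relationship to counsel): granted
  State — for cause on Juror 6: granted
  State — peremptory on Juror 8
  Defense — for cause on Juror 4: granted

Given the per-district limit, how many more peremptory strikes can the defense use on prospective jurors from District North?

5

Defense peremptories so far: #12, #15 — 2 of 9 used, 7 left overall.
Against District North: none yet — per-district cap 5 leaves 5.
Binding limit: min(7, 5) = 5.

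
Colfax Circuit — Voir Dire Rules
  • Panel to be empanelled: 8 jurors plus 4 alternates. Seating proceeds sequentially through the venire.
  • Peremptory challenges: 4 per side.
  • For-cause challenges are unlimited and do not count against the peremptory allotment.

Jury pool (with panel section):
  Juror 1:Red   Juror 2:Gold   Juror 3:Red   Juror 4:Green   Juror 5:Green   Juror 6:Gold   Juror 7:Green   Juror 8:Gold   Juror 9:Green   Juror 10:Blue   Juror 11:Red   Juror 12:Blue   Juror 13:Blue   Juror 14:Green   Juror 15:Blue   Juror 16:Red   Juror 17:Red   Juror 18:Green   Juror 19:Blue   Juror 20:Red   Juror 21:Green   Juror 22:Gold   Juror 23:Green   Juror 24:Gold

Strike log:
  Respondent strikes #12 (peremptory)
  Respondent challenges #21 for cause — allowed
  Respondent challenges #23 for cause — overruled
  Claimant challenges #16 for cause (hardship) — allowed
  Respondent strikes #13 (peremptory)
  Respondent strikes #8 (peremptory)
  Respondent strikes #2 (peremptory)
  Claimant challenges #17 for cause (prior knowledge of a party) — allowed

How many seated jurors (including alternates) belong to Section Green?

Removed: #2, #8, #12, #13, #16, #17, #21.
Seated (12 incl. alternates): #1, #3, #4, #5, #6, #7, #9, #10, #11, #14, #15, #18.
Of those, in Section Green: #4, #5, #7, #9, #14, #18 → 6.

6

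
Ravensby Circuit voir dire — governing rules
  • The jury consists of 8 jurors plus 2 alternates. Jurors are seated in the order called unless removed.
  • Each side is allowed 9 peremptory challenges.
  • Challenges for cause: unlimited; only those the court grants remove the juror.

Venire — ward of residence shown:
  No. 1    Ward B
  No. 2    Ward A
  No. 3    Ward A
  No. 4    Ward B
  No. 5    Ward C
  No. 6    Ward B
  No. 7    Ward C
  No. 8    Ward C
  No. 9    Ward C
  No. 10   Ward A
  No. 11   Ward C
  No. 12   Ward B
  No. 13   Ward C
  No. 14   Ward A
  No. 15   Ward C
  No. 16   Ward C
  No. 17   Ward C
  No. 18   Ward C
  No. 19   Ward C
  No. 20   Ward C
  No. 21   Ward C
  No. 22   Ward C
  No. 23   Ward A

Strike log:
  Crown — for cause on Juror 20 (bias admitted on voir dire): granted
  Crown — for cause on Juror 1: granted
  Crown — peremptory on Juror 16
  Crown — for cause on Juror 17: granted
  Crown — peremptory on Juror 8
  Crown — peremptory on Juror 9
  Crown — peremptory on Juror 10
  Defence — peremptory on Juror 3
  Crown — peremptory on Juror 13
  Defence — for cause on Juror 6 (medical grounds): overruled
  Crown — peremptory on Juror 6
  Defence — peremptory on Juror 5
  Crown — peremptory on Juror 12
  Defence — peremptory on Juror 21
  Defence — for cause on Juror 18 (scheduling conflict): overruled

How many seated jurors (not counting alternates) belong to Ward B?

Removed: #1, #3, #5, #6, #8, #9, #10, #12, #13, #16, #17, #20, #21.
Seated jurors 1–8: #2, #4, #7, #11, #14, #15, #18, #19 (alternates #22, #23 not counted).
Of those, in Ward B: #4 → 1.

1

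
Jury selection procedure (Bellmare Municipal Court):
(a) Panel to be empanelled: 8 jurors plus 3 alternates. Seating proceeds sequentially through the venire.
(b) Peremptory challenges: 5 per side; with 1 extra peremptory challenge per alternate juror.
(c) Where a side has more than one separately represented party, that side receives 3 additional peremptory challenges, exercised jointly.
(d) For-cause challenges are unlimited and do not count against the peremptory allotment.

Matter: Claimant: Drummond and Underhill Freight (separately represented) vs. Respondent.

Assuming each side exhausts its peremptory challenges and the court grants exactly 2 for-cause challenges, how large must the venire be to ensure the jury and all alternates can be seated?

32

Seats to fill: 8 + 3 alternates = 11.
Peremptories — Claimant: 5 + 1×3 + 3 = 11; Respondent: 5 + 1×3 = 8; total 19.
For-cause removals: 2.
Minimum venire: 11 + 19 + 2 = 32.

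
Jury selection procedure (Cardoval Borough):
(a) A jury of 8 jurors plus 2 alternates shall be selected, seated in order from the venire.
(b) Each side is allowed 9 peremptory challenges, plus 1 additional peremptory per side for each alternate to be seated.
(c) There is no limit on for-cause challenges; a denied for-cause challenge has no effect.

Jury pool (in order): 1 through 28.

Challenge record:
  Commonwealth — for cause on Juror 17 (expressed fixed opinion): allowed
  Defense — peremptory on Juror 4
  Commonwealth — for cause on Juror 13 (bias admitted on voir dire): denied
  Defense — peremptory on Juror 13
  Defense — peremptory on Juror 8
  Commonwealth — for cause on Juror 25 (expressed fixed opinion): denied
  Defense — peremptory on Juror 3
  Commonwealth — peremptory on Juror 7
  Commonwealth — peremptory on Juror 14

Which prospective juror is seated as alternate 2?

Removed: #3, #4, #7, #8, #13, #14, #17. (#25 stays — for-cause denied.)
Seating in order: seats 1–8 → #1, #2, #5, #6, #9, #10, #11, #12; alternates → #15, #16.
So alternate 2 is #16.

16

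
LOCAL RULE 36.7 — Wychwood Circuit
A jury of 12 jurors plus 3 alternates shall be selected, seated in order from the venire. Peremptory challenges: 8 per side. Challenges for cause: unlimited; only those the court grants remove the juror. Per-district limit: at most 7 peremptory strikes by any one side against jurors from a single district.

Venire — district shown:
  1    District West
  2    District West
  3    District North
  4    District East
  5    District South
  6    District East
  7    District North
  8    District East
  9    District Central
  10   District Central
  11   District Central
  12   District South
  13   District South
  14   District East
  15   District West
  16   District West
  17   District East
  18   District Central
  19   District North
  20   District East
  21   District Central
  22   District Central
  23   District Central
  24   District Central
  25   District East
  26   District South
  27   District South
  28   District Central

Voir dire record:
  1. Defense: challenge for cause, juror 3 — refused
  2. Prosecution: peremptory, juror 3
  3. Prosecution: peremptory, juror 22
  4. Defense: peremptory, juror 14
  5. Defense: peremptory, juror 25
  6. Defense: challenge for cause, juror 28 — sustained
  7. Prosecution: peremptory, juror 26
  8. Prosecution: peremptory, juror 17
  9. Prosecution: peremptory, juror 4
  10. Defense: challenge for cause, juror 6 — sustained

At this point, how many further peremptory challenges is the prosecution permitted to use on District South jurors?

Prosecution peremptories so far: #3, #22, #26, #17, #4 — 5 of 8 used, 3 left overall.
Against District South: #26 — 1 used; per-district cap 7 leaves 6.
Binding limit: min(3, 6) = 3.

3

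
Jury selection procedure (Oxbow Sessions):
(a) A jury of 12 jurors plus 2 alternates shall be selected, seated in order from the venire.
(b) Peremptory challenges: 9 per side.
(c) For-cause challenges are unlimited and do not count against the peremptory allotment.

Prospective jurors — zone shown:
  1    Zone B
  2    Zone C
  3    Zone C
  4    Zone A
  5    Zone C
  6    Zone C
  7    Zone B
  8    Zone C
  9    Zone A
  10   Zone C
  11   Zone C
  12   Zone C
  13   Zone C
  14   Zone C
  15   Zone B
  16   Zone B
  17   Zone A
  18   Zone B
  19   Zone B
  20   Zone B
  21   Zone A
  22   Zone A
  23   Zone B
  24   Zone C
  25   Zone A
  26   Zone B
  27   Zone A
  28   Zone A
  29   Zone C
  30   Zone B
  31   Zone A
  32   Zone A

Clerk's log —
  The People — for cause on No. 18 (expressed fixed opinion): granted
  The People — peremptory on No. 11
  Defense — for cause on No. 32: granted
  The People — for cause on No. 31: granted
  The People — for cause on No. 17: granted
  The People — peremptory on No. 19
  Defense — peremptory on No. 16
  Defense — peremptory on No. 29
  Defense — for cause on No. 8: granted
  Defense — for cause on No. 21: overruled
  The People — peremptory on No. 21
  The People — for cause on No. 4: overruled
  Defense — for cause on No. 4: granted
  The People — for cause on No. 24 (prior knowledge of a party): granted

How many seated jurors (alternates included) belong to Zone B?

Removed: #4, #8, #11, #16, #17, #18, #19, #21, #24, #29, #31, #32.
Seated (14 incl. alternates): #1, #2, #3, #5, #6, #7, #9, #10, #12, #13, #14, #15, #20, #22.
Of those, in Zone B: #1, #7, #15, #20 → 4.

4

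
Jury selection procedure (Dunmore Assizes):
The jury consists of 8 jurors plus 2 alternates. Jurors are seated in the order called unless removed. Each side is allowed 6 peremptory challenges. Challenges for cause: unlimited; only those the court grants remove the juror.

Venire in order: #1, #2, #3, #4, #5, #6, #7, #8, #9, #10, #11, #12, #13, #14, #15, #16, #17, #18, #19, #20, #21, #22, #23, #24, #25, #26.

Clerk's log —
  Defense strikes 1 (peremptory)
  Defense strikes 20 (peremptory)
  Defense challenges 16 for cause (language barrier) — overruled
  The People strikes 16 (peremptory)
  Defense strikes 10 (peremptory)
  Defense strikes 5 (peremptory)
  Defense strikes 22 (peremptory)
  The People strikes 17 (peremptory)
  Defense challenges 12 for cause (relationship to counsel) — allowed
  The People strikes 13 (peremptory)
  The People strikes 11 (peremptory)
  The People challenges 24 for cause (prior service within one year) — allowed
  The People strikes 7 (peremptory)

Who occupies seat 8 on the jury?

15

Removed: #1, #5, #7, #10, #11, #12, #13, #16, #17, #20, #22, #24.
Seating in order: seats 1–8 → #2, #3, #4, #6, #8, #9, #14, #15; alternates → #18, #19.
So seat 8 is #15.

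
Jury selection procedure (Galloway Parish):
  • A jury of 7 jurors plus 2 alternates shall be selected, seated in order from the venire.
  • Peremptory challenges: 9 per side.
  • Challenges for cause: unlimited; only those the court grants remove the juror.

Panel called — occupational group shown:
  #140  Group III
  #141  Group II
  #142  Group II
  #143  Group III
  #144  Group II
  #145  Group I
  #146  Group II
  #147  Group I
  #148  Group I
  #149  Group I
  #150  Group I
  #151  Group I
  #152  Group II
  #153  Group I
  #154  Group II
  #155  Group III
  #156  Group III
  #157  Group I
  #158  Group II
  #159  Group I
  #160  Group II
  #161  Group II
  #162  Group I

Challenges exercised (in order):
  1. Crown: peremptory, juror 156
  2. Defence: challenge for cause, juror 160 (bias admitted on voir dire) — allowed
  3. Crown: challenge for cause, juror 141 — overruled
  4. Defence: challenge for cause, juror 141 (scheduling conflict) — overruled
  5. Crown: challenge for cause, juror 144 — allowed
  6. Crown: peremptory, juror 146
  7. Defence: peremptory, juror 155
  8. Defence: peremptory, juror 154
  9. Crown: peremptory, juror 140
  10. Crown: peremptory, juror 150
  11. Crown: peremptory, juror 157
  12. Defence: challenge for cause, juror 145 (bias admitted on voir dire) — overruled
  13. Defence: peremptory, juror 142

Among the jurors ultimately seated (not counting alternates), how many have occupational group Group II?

Removed: #140, #142, #144, #146, #150, #154, #155, #156, #157, #160.
Seated jurors 1–7: #141, #143, #145, #147, #148, #149, #151 (alternates #152, #153 not counted).
Of those, in Group II: #141 → 1.

1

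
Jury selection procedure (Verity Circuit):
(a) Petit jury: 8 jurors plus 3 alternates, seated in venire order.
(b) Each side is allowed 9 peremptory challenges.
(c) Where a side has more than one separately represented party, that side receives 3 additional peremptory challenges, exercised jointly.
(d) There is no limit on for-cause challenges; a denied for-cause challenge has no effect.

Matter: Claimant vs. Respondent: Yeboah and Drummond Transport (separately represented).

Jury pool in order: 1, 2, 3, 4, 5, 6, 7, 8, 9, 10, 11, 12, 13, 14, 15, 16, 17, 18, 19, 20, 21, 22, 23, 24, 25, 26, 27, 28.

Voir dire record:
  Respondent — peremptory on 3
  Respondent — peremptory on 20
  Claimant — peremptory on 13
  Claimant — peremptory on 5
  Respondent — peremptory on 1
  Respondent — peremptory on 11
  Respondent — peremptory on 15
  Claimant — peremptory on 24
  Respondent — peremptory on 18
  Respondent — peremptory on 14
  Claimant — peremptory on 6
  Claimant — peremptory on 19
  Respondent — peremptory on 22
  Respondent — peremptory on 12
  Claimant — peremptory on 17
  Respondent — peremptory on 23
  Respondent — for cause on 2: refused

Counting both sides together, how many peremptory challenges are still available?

5

Claimant allotment: 9. Respondent allotment: 9 base + 3 multi-party = 12.
Claimant peremptories used: #13, #5, #24, #6, #19, #17 — 6.
Respondent peremptories used: #3, #20, #1, #11, #15, #18, #14, #22, #12, #23 — 10 (the for-cause on #2 doesn't count).
Remaining: (9 − 6) + (12 − 10) = 5.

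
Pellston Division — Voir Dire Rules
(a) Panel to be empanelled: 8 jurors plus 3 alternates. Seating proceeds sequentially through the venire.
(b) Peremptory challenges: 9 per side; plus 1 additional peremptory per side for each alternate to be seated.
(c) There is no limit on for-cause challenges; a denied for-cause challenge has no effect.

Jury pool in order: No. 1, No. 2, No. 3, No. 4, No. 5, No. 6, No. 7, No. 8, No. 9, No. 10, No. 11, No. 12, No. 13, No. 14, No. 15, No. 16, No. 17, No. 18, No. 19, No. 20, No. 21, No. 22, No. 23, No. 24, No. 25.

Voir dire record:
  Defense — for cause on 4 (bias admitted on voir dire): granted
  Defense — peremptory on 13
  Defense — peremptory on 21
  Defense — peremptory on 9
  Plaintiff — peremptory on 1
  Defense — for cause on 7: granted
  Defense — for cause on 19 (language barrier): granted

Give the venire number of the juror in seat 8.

Removed: #1, #4, #7, #9, #13, #19, #21.
Filling seats in venire order through position 8: #2, #3, #5, #6, #8, #10, #11, #12.
So seat 8 is #12.

12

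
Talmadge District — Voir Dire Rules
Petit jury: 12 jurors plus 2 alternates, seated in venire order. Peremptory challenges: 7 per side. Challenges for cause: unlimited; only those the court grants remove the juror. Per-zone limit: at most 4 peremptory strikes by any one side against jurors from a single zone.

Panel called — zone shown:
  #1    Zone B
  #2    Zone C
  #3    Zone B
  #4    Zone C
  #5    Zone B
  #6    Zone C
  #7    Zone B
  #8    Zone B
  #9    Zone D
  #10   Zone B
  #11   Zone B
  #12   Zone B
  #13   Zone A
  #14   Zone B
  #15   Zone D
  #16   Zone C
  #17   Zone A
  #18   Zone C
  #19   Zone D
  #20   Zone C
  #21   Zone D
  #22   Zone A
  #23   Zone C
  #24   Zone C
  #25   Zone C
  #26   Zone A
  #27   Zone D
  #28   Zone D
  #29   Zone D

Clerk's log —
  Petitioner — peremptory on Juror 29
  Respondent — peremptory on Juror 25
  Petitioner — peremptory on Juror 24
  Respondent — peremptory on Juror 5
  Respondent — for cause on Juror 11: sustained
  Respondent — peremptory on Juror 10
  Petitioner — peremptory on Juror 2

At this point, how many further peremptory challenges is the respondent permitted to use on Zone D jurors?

4

Respondent peremptories so far: #25, #5, #10 — 3 of 7 used, 4 left overall.
Against Zone D: none yet — per-zone cap 4 leaves 4.
Binding limit: min(4, 4) = 4.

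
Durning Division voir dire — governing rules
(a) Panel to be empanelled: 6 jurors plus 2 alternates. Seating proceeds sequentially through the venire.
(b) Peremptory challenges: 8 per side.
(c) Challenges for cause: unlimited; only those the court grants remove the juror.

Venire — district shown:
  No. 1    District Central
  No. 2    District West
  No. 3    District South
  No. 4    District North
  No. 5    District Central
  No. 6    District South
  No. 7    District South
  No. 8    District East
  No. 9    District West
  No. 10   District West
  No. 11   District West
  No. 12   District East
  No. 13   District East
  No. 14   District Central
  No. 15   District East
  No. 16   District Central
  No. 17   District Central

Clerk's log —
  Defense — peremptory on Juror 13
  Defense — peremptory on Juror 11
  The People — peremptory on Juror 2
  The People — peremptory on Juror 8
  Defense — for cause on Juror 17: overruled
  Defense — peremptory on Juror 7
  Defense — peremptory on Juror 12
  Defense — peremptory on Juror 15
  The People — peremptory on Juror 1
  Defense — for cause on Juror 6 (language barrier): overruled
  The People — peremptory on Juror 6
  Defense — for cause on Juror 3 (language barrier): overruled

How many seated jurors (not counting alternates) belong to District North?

Removed: #1, #2, #6, #7, #8, #11, #12, #13, #15.
Seated jurors 1–6: #3, #4, #5, #9, #10, #14 (alternates #16, #17 not counted).
Of those, in District North: #4 → 1.

1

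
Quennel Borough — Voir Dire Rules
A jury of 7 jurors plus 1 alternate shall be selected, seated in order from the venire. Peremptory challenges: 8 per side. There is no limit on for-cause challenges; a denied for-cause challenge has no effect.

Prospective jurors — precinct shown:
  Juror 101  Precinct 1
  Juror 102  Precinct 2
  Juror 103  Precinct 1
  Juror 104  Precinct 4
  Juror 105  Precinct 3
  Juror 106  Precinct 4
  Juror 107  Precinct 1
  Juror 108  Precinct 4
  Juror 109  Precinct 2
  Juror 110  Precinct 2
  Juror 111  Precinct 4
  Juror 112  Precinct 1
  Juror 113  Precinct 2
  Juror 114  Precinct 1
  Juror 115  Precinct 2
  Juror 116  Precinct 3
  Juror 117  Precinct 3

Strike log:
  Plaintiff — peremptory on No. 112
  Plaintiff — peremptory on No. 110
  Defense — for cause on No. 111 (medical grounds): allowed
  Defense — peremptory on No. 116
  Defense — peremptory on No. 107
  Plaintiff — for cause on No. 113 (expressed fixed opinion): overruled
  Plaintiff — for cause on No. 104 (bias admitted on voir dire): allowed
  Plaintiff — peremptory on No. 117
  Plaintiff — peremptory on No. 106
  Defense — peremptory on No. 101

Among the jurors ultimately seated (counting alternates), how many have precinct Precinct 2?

Removed: #101, #104, #106, #107, #110, #111, #112, #116, #117.
Seated (8 incl. alternates): #102, #103, #105, #108, #109, #113, #114, #115.
Of those, in Precinct 2: #102, #109, #113, #115 → 4.

4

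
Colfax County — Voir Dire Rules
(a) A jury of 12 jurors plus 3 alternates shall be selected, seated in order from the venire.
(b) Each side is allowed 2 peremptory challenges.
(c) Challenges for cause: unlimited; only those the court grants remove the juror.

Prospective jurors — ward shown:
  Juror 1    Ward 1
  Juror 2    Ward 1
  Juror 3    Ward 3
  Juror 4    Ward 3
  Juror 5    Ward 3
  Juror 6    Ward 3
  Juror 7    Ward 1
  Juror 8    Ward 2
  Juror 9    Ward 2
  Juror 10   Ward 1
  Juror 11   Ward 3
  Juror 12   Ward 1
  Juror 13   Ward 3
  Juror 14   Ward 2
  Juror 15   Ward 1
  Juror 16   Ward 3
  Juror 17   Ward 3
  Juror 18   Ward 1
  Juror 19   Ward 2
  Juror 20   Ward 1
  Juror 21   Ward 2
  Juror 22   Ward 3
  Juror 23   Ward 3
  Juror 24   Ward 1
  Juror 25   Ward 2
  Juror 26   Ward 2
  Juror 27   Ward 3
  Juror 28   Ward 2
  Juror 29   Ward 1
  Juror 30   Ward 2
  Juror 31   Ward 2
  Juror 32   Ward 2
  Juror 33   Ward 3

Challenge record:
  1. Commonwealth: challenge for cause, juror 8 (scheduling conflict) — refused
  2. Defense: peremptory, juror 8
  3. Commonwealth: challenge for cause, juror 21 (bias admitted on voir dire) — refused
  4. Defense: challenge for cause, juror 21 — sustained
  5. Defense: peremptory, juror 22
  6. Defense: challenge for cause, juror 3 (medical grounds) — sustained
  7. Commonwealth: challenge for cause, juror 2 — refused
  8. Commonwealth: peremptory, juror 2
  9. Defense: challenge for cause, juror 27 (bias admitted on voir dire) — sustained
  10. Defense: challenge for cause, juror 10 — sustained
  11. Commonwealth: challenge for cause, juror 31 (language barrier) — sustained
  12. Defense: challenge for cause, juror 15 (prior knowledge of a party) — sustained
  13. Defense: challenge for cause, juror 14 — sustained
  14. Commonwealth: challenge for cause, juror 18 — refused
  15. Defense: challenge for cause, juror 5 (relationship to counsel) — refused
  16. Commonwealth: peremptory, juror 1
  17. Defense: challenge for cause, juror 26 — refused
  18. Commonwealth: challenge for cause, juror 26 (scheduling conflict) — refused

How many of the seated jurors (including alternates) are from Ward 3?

Removed: #1, #2, #3, #8, #10, #14, #15, #21, #22, #27, #31.
Seated (15 incl. alternates): #4, #5, #6, #7, #9, #11, #12, #13, #16, #17, #18, #19, #20, #23, #24.
Of those, in Ward 3: #4, #5, #6, #11, #13, #16, #17, #23 → 8.

8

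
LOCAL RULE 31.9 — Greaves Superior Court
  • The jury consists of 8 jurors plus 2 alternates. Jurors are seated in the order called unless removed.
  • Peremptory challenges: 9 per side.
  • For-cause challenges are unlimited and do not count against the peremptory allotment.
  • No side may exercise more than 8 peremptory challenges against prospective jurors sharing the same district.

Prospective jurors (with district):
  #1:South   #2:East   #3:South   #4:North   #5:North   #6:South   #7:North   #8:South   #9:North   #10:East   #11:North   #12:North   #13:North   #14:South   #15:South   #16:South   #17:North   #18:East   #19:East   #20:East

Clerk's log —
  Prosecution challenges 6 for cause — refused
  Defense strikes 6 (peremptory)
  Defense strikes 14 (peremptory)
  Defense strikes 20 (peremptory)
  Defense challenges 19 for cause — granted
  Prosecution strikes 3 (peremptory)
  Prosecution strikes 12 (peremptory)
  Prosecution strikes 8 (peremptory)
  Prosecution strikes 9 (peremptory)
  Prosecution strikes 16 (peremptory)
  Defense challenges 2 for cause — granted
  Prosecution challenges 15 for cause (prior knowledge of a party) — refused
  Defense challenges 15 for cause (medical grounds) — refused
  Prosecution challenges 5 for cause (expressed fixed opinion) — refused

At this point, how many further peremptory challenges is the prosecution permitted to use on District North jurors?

Prosecution peremptories so far: #3, #12, #8, #9, #16 — 5 of 9 used, 4 left overall.
Against District North: #12, #9 — 2 used; per-district cap 8 leaves 6.
Binding limit: min(4, 6) = 4.

4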